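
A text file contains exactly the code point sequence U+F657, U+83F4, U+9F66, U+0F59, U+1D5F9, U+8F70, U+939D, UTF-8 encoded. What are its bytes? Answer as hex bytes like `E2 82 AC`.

EF 99 97 E8 8F B4 E9 BD A6 E0 BD 99 F0 9D 97 B9 E8 BD B0 E9 8E 9D

U+F657: 3-byte form → EF 99 97.
U+83F4: 3-byte form → E8 8F B4.
U+9F66: 3-byte form → E9 BD A6.
U+0F59: 3-byte form → E0 BD 99.
U+1D5F9: 4-byte form → F0 9D 97 B9.
U+8F70: 3-byte form → E8 BD B0.
U+939D: 3-byte form → E9 8E 9D.
Concatenated (22 bytes): EF 99 97 E8 8F B4 E9 BD A6 E0 BD 99 F0 9D 97 B9 E8 BD B0 E9 8E 9D.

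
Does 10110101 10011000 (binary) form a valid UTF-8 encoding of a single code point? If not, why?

invalid (continuation byte with no leading byte)

Byte 0xB5 = 10110101 has the form 10xxxxxx — a continuation byte — but there is no preceding leading byte.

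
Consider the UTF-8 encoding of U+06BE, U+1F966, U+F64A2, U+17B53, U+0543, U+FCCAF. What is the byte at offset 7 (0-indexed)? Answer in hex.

U+06BE → 2-byte form DA BE at offsets 0–1.
U+1F966 → 4-byte form F0 9F A5 A6 at offsets 2–5.
U+F64A2 → 4-byte form F3 B6 92 A2 at offsets 6–9.
Offset 7 falls in char 3's range; it's byte 2 of F3 B6 92 A2 = 0xB6.

0xB6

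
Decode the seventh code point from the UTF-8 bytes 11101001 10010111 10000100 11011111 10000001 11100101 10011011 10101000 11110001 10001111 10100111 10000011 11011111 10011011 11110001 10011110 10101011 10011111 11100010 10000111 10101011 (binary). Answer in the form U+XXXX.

Offset 0: leading byte 0xE9 = 11101001 → 3-byte char #1 = E9 97 84.
Offset 3: leading byte 0xDF = 11011111 → 2-byte char #2 = DF 81.
Offset 5: leading byte 0xE5 = 11100101 → 3-byte char #3 = E5 9B A8.
Offset 8: leading byte 0xF1 = 11110001 → 4-byte char #4 = F1 8F A7 83.
Offset 12: leading byte 0xDF = 11011111 → 2-byte char #5 = DF 9B.
Offset 14: leading byte 0xF1 = 11110001 → 4-byte char #6 = F1 9E AB 9F.
Offset 18: leading byte 0xE2 = 11100010 → 3-byte char #7 = E2 87 AB.
Leading byte 0xE2 = 11100010 matches 1110xxxx → 3-byte sequence.
Byte 1: 0xE2 = 11100010, payload 0010 (4 bits).
Byte 2: 0x87 = 10000111 (10xxxxxx ✓), payload 000111.
Byte 3: 0xAB = 10101011 (10xxxxxx ✓), payload 101011.
Concatenate: 0010000111101011 = 0x21EB (16 bits → U+21EB).

U+21EB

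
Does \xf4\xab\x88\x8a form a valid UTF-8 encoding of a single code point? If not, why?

invalid (encodes a value above U+10FFFF)

Leading byte 0xF4 = 11110100 → 4-byte form.
Payload = 0x12B20A, which exceeds U+10FFFF, the maximum Unicode code point. (Leading bytes F5–FF, or F4 followed by ≥ 0x90, are invalid.)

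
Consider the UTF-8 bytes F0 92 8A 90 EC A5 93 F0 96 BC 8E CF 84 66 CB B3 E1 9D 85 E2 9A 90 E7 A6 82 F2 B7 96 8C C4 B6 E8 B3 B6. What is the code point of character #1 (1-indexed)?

Offset 0: leading byte 0xF0 = 11110000 → 4-byte char #1 = F0 92 8A 90.
Leading byte 0xF0 = 11110000 matches 11110xxx → 4-byte sequence.
Byte 1: 0xF0 = 11110000, payload 000 (3 bits).
Byte 2: 0x92 = 10010010 (10xxxxxx ✓), payload 010010.
Byte 3: 0x8A = 10001010 (10xxxxxx ✓), payload 001010.
Byte 4: 0x90 = 10010000 (10xxxxxx ✓), payload 010000.
Concatenate: 000010010001010010000 = 0x12290 (21 bits → U+12290).

U+12290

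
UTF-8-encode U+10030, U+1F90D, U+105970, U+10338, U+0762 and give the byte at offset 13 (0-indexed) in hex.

U+10030 → 4-byte form F0 90 80 B0 at offsets 0–3.
U+1F90D → 4-byte form F0 9F A4 8D at offsets 4–7.
U+105970 → 4-byte form F4 85 A5 B0 at offsets 8–11.
U+10338 → 4-byte form F0 90 8C B8 at offsets 12–15.
Offset 13 falls in char 4's range; it's byte 2 of F0 90 8C B8 = 0x90.

0x90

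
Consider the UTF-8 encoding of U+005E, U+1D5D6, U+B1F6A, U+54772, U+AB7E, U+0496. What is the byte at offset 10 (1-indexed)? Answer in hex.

0xF1

1-indexed offset 10 is 0-indexed offset 9.
U+005E → 1-byte form 5E at offsets 0–0.
U+1D5D6 → 4-byte form F0 9D 97 96 at offsets 1–4.
U+B1F6A → 4-byte form F2 B1 BD AA at offsets 5–8.
U+54772 → 4-byte form F1 94 9D B2 at offsets 9–12.
Offset 9 falls in char 4's range; it's byte 1 of F1 94 9D B2 = 0xF1.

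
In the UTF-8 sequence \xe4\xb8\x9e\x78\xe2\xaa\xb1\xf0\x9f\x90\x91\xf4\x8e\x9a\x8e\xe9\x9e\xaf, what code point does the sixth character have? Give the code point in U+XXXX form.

Offset 0: leading byte 0xE4 = 11100100 → 3-byte char #1 = E4 B8 9E.
Offset 3: leading byte 0x78 = 01111000 → 1-byte char #2 = 78.
Offset 4: leading byte 0xE2 = 11100010 → 3-byte char #3 = E2 AA B1.
Offset 7: leading byte 0xF0 = 11110000 → 4-byte char #4 = F0 9F 90 91.
Offset 11: leading byte 0xF4 = 11110100 → 4-byte char #5 = F4 8E 9A 8E.
Offset 15: leading byte 0xE9 = 11101001 → 3-byte char #6 = E9 9E AF.
Leading byte 0xE9 = 11101001 matches 1110xxxx → 3-byte sequence.
Byte 1: 0xE9 = 11101001, payload 1001 (4 bits).
Byte 2: 0x9E = 10011110 (10xxxxxx ✓), payload 011110.
Byte 3: 0xAF = 10101111 (10xxxxxx ✓), payload 101111.
Concatenate: 1001011110101111 = 0x97AF (16 bits → U+97AF).

U+97AF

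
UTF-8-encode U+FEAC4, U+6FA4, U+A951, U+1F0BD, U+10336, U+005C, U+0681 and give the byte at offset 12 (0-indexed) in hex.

U+FEAC4 → 4-byte form F3 BE AB 84 at offsets 0–3.
U+6FA4 → 3-byte form E6 BE A4 at offsets 4–6.
U+A951 → 3-byte form EA A5 91 at offsets 7–9.
U+1F0BD → 4-byte form F0 9F 82 BD at offsets 10–13.
Offset 12 falls in char 4's range; it's byte 3 of F0 9F 82 BD = 0x82.

0x82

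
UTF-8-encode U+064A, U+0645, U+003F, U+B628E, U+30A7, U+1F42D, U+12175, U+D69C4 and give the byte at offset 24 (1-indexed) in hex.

0x84

1-indexed offset 24 is 0-indexed offset 23.
U+064A → 2-byte form D9 8A at offsets 0–1.
U+0645 → 2-byte form D9 85 at offsets 2–3.
U+003F → 1-byte form 3F at offsets 4–4.
U+B628E → 4-byte form F2 B6 8A 8E at offsets 5–8.
U+30A7 → 3-byte form E3 82 A7 at offsets 9–11.
U+1F42D → 4-byte form F0 9F 90 AD at offsets 12–15.
U+12175 → 4-byte form F0 92 85 B5 at offsets 16–19.
U+D69C4 → 4-byte form F3 96 A7 84 at offsets 20–23.
Offset 23 falls in char 8's range; it's byte 4 of F3 96 A7 84 = 0x84.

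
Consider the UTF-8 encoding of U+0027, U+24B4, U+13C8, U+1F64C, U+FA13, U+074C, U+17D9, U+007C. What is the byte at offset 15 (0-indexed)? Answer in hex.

U+0027 → 1-byte form 27 at offsets 0–0.
U+24B4 → 3-byte form E2 92 B4 at offsets 1–3.
U+13C8 → 3-byte form E1 8F 88 at offsets 4–6.
U+1F64C → 4-byte form F0 9F 99 8C at offsets 7–10.
U+FA13 → 3-byte form EF A8 93 at offsets 11–13.
U+074C → 2-byte form DD 8C at offsets 14–15.
Offset 15 falls in char 6's range; it's byte 2 of DD 8C = 0x8C.

0x8C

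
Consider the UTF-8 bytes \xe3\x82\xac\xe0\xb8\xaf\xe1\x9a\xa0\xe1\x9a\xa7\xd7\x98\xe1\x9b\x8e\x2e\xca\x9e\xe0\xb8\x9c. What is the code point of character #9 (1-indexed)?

U+0E1C

Offset 0: leading byte 0xE3 = 11100011 → 3-byte char #1 = E3 82 AC.
Offset 3: leading byte 0xE0 = 11100000 → 3-byte char #2 = E0 B8 AF.
Offset 6: leading byte 0xE1 = 11100001 → 3-byte char #3 = E1 9A A0.
Offset 9: leading byte 0xE1 = 11100001 → 3-byte char #4 = E1 9A A7.
Offset 12: leading byte 0xD7 = 11010111 → 2-byte char #5 = D7 98.
Offset 14: leading byte 0xE1 = 11100001 → 3-byte char #6 = E1 9B 8E.
Offset 17: leading byte 0x2E = 00101110 → 1-byte char #7 = 2E.
Offset 18: leading byte 0xCA = 11001010 → 2-byte char #8 = CA 9E.
Offset 20: leading byte 0xE0 = 11100000 → 3-byte char #9 = E0 B8 9C.
Leading byte 0xE0 = 11100000 matches 1110xxxx → 3-byte sequence.
Byte 1: 0xE0 = 11100000, payload 0000 (4 bits).
Byte 2: 0xB8 = 10111000 (10xxxxxx ✓), payload 111000.
Byte 3: 0x9C = 10011100 (10xxxxxx ✓), payload 011100.
Concatenate: 0000111000011100 = 0xE1C (16 bits → U+0E1C).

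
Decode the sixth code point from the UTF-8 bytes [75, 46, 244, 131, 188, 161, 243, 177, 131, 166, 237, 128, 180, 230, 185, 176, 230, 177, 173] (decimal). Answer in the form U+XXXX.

Offset 0: leading byte 0x4B = 01001011 → 1-byte char #1 = 4B.
Offset 1: leading byte 0x2E = 00101110 → 1-byte char #2 = 2E.
Offset 2: leading byte 0xF4 = 11110100 → 4-byte char #3 = F4 83 BC A1.
Offset 6: leading byte 0xF3 = 11110011 → 4-byte char #4 = F3 B1 83 A6.
Offset 10: leading byte 0xED = 11101101 → 3-byte char #5 = ED 80 B4.
Offset 13: leading byte 0xE6 = 11100110 → 3-byte char #6 = E6 B9 B0.
Leading byte 0xE6 = 11100110 matches 1110xxxx → 3-byte sequence.
Byte 1: 0xE6 = 11100110, payload 0110 (4 bits).
Byte 2: 0xB9 = 10111001 (10xxxxxx ✓), payload 111001.
Byte 3: 0xB0 = 10110000 (10xxxxxx ✓), payload 110000.
Concatenate: 0110111001110000 = 0x6E70 (16 bits → U+6E70).

U+6E70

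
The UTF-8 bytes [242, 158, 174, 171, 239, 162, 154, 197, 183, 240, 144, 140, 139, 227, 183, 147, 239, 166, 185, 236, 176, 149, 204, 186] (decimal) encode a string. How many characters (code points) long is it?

8

Byte at offset 0: 0xF2 = 11110010 → 4-byte char (#1). Advance 4.
Byte at offset 4: 0xEF = 11101111 → 3-byte char (#2). Advance 3.
Byte at offset 7: 0xC5 = 11000101 → 2-byte char (#3). Advance 2.
Byte at offset 9: 0xF0 = 11110000 → 4-byte char (#4). Advance 4.
Byte at offset 13: 0xE3 = 11100011 → 3-byte char (#5). Advance 3.
Byte at offset 16: 0xEF = 11101111 → 3-byte char (#6). Advance 3.
Byte at offset 19: 0xEC = 11101100 → 3-byte char (#7). Advance 3.
Byte at offset 22: 0xCC = 11001100 → 2-byte char (#8). Advance 2.
Reached end at offset 24 after 8 code points.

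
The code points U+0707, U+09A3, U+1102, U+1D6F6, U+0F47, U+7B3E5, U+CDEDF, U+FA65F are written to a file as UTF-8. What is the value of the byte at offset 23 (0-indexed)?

U+0707 → 2-byte form DC 87 at offsets 0–1.
U+09A3 → 3-byte form E0 A6 A3 at offsets 2–4.
U+1102 → 3-byte form E1 84 82 at offsets 5–7.
U+1D6F6 → 4-byte form F0 9D 9B B6 at offsets 8–11.
U+0F47 → 3-byte form E0 BD 87 at offsets 12–14.
U+7B3E5 → 4-byte form F1 BB 8F A5 at offsets 15–18.
U+CDEDF → 4-byte form F3 8D BB 9F at offsets 19–22.
U+FA65F → 4-byte form F3 BA 99 9F at offsets 23–26.
Offset 23 falls in char 8's range; it's byte 1 of F3 BA 99 9F = 0xF3.

0xF3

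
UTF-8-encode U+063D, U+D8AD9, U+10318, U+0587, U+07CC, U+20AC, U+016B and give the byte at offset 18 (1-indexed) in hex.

0xC5

1-indexed offset 18 is 0-indexed offset 17.
U+063D → 2-byte form D8 BD at offsets 0–1.
U+D8AD9 → 4-byte form F3 98 AB 99 at offsets 2–5.
U+10318 → 4-byte form F0 90 8C 98 at offsets 6–9.
U+0587 → 2-byte form D6 87 at offsets 10–11.
U+07CC → 2-byte form DF 8C at offsets 12–13.
U+20AC → 3-byte form E2 82 AC at offsets 14–16.
U+016B → 2-byte form C5 AB at offsets 17–18.
Offset 17 falls in char 7's range; it's byte 1 of C5 AB = 0xC5.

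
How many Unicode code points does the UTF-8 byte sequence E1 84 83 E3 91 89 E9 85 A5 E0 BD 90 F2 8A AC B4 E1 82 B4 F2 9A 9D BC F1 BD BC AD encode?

8

Byte at offset 0: 0xE1 = 11100001 → 3-byte char (#1). Advance 3.
Byte at offset 3: 0xE3 = 11100011 → 3-byte char (#2). Advance 3.
Byte at offset 6: 0xE9 = 11101001 → 3-byte char (#3). Advance 3.
Byte at offset 9: 0xE0 = 11100000 → 3-byte char (#4). Advance 3.
Byte at offset 12: 0xF2 = 11110010 → 4-byte char (#5). Advance 4.
Byte at offset 16: 0xE1 = 11100001 → 3-byte char (#6). Advance 3.
Byte at offset 19: 0xF2 = 11110010 → 4-byte char (#7). Advance 4.
Byte at offset 23: 0xF1 = 11110001 → 4-byte char (#8). Advance 4.
Reached end at offset 27 after 8 code points.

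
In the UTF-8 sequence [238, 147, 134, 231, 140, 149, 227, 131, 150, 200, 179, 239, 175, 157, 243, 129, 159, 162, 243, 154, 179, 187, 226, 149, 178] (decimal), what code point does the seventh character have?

U+DACFB

Offset 0: leading byte 0xEE = 11101110 → 3-byte char #1 = EE 93 86.
Offset 3: leading byte 0xE7 = 11100111 → 3-byte char #2 = E7 8C 95.
Offset 6: leading byte 0xE3 = 11100011 → 3-byte char #3 = E3 83 96.
Offset 9: leading byte 0xC8 = 11001000 → 2-byte char #4 = C8 B3.
Offset 11: leading byte 0xEF = 11101111 → 3-byte char #5 = EF AF 9D.
Offset 14: leading byte 0xF3 = 11110011 → 4-byte char #6 = F3 81 9F A2.
Offset 18: leading byte 0xF3 = 11110011 → 4-byte char #7 = F3 9A B3 BB.
Leading byte 0xF3 = 11110011 matches 11110xxx → 4-byte sequence.
Byte 1: 0xF3 = 11110011, payload 011 (3 bits).
Byte 2: 0x9A = 10011010 (10xxxxxx ✓), payload 011010.
Byte 3: 0xB3 = 10110011 (10xxxxxx ✓), payload 110011.
Byte 4: 0xBB = 10111011 (10xxxxxx ✓), payload 111011.
Concatenate: 011011010110011111011 = 0xDACFB (21 bits → U+DACFB).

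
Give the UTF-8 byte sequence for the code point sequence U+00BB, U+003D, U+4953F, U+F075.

C2 BB 3D F1 89 94 BF EF 81 B5

U+00BB: 2-byte form → C2 BB.
U+003D: 1-byte form → 3D.
U+4953F: 4-byte form → F1 89 94 BF.
U+F075: 3-byte form → EF 81 B5.
Concatenated (10 bytes): C2 BB 3D F1 89 94 BF EF 81 B5.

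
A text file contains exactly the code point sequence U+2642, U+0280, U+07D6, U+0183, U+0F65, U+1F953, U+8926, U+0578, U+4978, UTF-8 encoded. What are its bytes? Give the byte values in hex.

E2 99 82 CA 80 DF 96 C6 83 E0 BD A5 F0 9F A5 93 E8 A4 A6 D5 B8 E4 A5 B8

U+2642: 3-byte form → E2 99 82.
U+0280: 2-byte form → CA 80.
U+07D6: 2-byte form → DF 96.
U+0183: 2-byte form → C6 83.
U+0F65: 3-byte form → E0 BD A5.
U+1F953: 4-byte form → F0 9F A5 93.
U+8926: 3-byte form → E8 A4 A6.
U+0578: 2-byte form → D5 B8.
U+4978: 3-byte form → E4 A5 B8.
Concatenated (24 bytes): E2 99 82 CA 80 DF 96 C6 83 E0 BD A5 F0 9F A5 93 E8 A4 A6 D5 B8 E4 A5 B8.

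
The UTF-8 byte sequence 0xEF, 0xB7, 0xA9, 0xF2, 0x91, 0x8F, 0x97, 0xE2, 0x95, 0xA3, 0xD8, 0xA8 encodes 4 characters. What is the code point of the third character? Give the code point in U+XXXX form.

U+2563

Offset 0: leading byte 0xEF = 11101111 → 3-byte char #1 = EF B7 A9.
Offset 3: leading byte 0xF2 = 11110010 → 4-byte char #2 = F2 91 8F 97.
Offset 7: leading byte 0xE2 = 11100010 → 3-byte char #3 = E2 95 A3.
Leading byte 0xE2 = 11100010 matches 1110xxxx → 3-byte sequence.
Byte 1: 0xE2 = 11100010, payload 0010 (4 bits).
Byte 2: 0x95 = 10010101 (10xxxxxx ✓), payload 010101.
Byte 3: 0xA3 = 10100011 (10xxxxxx ✓), payload 100011.
Concatenate: 0010010101100011 = 0x2563 (16 bits → U+2563).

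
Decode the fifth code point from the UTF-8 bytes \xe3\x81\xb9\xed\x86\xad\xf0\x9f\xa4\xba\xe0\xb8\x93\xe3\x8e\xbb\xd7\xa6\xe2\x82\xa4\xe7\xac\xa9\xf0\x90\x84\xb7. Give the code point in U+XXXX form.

Offset 0: leading byte 0xE3 = 11100011 → 3-byte char #1 = E3 81 B9.
Offset 3: leading byte 0xED = 11101101 → 3-byte char #2 = ED 86 AD.
Offset 6: leading byte 0xF0 = 11110000 → 4-byte char #3 = F0 9F A4 BA.
Offset 10: leading byte 0xE0 = 11100000 → 3-byte char #4 = E0 B8 93.
Offset 13: leading byte 0xE3 = 11100011 → 3-byte char #5 = E3 8E BB.
Leading byte 0xE3 = 11100011 matches 1110xxxx → 3-byte sequence.
Byte 1: 0xE3 = 11100011, payload 0011 (4 bits).
Byte 2: 0x8E = 10001110 (10xxxxxx ✓), payload 001110.
Byte 3: 0xBB = 10111011 (10xxxxxx ✓), payload 111011.
Concatenate: 0011001110111011 = 0x33BB (16 bits → U+33BB).

U+33BB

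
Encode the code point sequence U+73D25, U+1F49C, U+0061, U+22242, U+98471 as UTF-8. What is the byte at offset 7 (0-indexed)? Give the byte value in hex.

U+73D25 → 4-byte form F1 B3 B4 A5 at offsets 0–3.
U+1F49C → 4-byte form F0 9F 92 9C at offsets 4–7.
Offset 7 falls in char 2's range; it's byte 4 of F0 9F 92 9C = 0x9C.

0x9C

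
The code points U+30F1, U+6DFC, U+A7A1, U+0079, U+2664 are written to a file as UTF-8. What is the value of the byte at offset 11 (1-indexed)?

1-indexed offset 11 is 0-indexed offset 10.
U+30F1 → 3-byte form E3 83 B1 at offsets 0–2.
U+6DFC → 3-byte form E6 B7 BC at offsets 3–5.
U+A7A1 → 3-byte form EA 9E A1 at offsets 6–8.
U+0079 → 1-byte form 79 at offsets 9–9.
U+2664 → 3-byte form E2 99 A4 at offsets 10–12.
Offset 10 falls in char 5's range; it's byte 1 of E2 99 A4 = 0xE2.

0xE2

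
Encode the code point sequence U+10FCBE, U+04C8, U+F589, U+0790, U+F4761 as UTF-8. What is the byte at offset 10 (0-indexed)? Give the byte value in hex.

0x90

U+10FCBE → 4-byte form F4 8F B2 BE at offsets 0–3.
U+04C8 → 2-byte form D3 88 at offsets 4–5.
U+F589 → 3-byte form EF 96 89 at offsets 6–8.
U+0790 → 2-byte form DE 90 at offsets 9–10.
Offset 10 falls in char 4's range; it's byte 2 of DE 90 = 0x90.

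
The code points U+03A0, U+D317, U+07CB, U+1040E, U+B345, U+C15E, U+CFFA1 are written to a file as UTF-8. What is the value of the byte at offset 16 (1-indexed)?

1-indexed offset 16 is 0-indexed offset 15.
U+03A0 → 2-byte form CE A0 at offsets 0–1.
U+D317 → 3-byte form ED 8C 97 at offsets 2–4.
U+07CB → 2-byte form DF 8B at offsets 5–6.
U+1040E → 4-byte form F0 90 90 8E at offsets 7–10.
U+B345 → 3-byte form EB 8D 85 at offsets 11–13.
U+C15E → 3-byte form EC 85 9E at offsets 14–16.
Offset 15 falls in char 6's range; it's byte 2 of EC 85 9E = 0x85.

0x85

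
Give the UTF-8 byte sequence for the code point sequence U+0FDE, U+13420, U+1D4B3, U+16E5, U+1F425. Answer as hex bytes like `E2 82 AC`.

U+0FDE: 3-byte form → E0 BF 9E.
U+13420: 4-byte form → F0 93 90 A0.
U+1D4B3: 4-byte form → F0 9D 92 B3.
U+16E5: 3-byte form → E1 9B A5.
U+1F425: 4-byte form → F0 9F 90 A5.
Concatenated (18 bytes): E0 BF 9E F0 93 90 A0 F0 9D 92 B3 E1 9B A5 F0 9F 90 A5.

E0 BF 9E F0 93 90 A0 F0 9D 92 B3 E1 9B A5 F0 9F 90 A5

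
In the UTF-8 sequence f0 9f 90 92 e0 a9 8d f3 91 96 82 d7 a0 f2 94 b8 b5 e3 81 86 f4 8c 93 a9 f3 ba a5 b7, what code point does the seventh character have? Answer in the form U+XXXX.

U+10C4E9

Offset 0: leading byte 0xF0 = 11110000 → 4-byte char #1 = F0 9F 90 92.
Offset 4: leading byte 0xE0 = 11100000 → 3-byte char #2 = E0 A9 8D.
Offset 7: leading byte 0xF3 = 11110011 → 4-byte char #3 = F3 91 96 82.
Offset 11: leading byte 0xD7 = 11010111 → 2-byte char #4 = D7 A0.
Offset 13: leading byte 0xF2 = 11110010 → 4-byte char #5 = F2 94 B8 B5.
Offset 17: leading byte 0xE3 = 11100011 → 3-byte char #6 = E3 81 86.
Offset 20: leading byte 0xF4 = 11110100 → 4-byte char #7 = F4 8C 93 A9.
Leading byte 0xF4 = 11110100 matches 11110xxx → 4-byte sequence.
Byte 1: 0xF4 = 11110100, payload 100 (3 bits).
Byte 2: 0x8C = 10001100 (10xxxxxx ✓), payload 001100.
Byte 3: 0x93 = 10010011 (10xxxxxx ✓), payload 010011.
Byte 4: 0xA9 = 10101001 (10xxxxxx ✓), payload 101001.
Concatenate: 100001100010011101001 = 0x10C4E9 (21 bits → U+10C4E9).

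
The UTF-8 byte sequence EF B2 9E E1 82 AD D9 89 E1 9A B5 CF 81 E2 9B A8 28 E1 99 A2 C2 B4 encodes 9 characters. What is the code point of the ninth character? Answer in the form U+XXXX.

U+00B4

Offset 0: leading byte 0xEF = 11101111 → 3-byte char #1 = EF B2 9E.
Offset 3: leading byte 0xE1 = 11100001 → 3-byte char #2 = E1 82 AD.
Offset 6: leading byte 0xD9 = 11011001 → 2-byte char #3 = D9 89.
Offset 8: leading byte 0xE1 = 11100001 → 3-byte char #4 = E1 9A B5.
Offset 11: leading byte 0xCF = 11001111 → 2-byte char #5 = CF 81.
Offset 13: leading byte 0xE2 = 11100010 → 3-byte char #6 = E2 9B A8.
Offset 16: leading byte 0x28 = 00101000 → 1-byte char #7 = 28.
Offset 17: leading byte 0xE1 = 11100001 → 3-byte char #8 = E1 99 A2.
Offset 20: leading byte 0xC2 = 11000010 → 2-byte char #9 = C2 B4.
Leading byte 0xC2 = 11000010 matches 110xxxxx → 2-byte sequence.
Byte 1: 0xC2 = 11000010, payload 00010 (5 bits).
Byte 2: 0xB4 = 10110100 (10xxxxxx ✓), payload 110100.
Concatenate: 00010110100 = 0xB4 (11 bits → U+00B4).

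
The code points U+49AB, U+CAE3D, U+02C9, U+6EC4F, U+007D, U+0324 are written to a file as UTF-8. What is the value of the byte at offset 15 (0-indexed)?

U+49AB → 3-byte form E4 A6 AB at offsets 0–2.
U+CAE3D → 4-byte form F3 8A B8 BD at offsets 3–6.
U+02C9 → 2-byte form CB 89 at offsets 7–8.
U+6EC4F → 4-byte form F1 AE B1 8F at offsets 9–12.
U+007D → 1-byte form 7D at offsets 13–13.
U+0324 → 2-byte form CC A4 at offsets 14–15.
Offset 15 falls in char 6's range; it's byte 2 of CC A4 = 0xA4.

0xA4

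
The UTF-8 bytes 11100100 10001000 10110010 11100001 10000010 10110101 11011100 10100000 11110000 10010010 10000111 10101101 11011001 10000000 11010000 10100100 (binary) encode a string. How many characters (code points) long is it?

6

Byte at offset 0: 0xE4 = 11100100 → 3-byte char (#1). Advance 3.
Byte at offset 3: 0xE1 = 11100001 → 3-byte char (#2). Advance 3.
Byte at offset 6: 0xDC = 11011100 → 2-byte char (#3). Advance 2.
Byte at offset 8: 0xF0 = 11110000 → 4-byte char (#4). Advance 4.
Byte at offset 12: 0xD9 = 11011001 → 2-byte char (#5). Advance 2.
Byte at offset 14: 0xD0 = 11010000 → 2-byte char (#6). Advance 2.
Reached end at offset 16 after 6 code points.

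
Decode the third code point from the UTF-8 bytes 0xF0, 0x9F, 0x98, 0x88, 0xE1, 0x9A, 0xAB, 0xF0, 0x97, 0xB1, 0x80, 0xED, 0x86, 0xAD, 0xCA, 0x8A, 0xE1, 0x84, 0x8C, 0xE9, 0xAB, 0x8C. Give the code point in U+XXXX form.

Offset 0: leading byte 0xF0 = 11110000 → 4-byte char #1 = F0 9F 98 88.
Offset 4: leading byte 0xE1 = 11100001 → 3-byte char #2 = E1 9A AB.
Offset 7: leading byte 0xF0 = 11110000 → 4-byte char #3 = F0 97 B1 80.
Leading byte 0xF0 = 11110000 matches 11110xxx → 4-byte sequence.
Byte 1: 0xF0 = 11110000, payload 000 (3 bits).
Byte 2: 0x97 = 10010111 (10xxxxxx ✓), payload 010111.
Byte 3: 0xB1 = 10110001 (10xxxxxx ✓), payload 110001.
Byte 4: 0x80 = 10000000 (10xxxxxx ✓), payload 000000.
Concatenate: 000010111110001000000 = 0x17C40 (21 bits → U+17C40).

U+17C40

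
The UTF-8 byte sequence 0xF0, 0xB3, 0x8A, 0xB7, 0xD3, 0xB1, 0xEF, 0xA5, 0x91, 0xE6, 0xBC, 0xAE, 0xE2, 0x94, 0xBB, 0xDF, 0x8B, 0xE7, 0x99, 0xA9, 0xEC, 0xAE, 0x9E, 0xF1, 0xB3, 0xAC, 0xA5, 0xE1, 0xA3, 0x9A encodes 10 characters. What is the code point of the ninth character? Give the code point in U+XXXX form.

Offset 0: leading byte 0xF0 = 11110000 → 4-byte char #1 = F0 B3 8A B7.
Offset 4: leading byte 0xD3 = 11010011 → 2-byte char #2 = D3 B1.
Offset 6: leading byte 0xEF = 11101111 → 3-byte char #3 = EF A5 91.
Offset 9: leading byte 0xE6 = 11100110 → 3-byte char #4 = E6 BC AE.
Offset 12: leading byte 0xE2 = 11100010 → 3-byte char #5 = E2 94 BB.
Offset 15: leading byte 0xDF = 11011111 → 2-byte char #6 = DF 8B.
Offset 17: leading byte 0xE7 = 11100111 → 3-byte char #7 = E7 99 A9.
Offset 20: leading byte 0xEC = 11101100 → 3-byte char #8 = EC AE 9E.
Offset 23: leading byte 0xF1 = 11110001 → 4-byte char #9 = F1 B3 AC A5.
Leading byte 0xF1 = 11110001 matches 11110xxx → 4-byte sequence.
Byte 1: 0xF1 = 11110001, payload 001 (3 bits).
Byte 2: 0xB3 = 10110011 (10xxxxxx ✓), payload 110011.
Byte 3: 0xAC = 10101100 (10xxxxxx ✓), payload 101100.
Byte 4: 0xA5 = 10100101 (10xxxxxx ✓), payload 100101.
Concatenate: 001110011101100100101 = 0x73B25 (21 bits → U+73B25).

U+73B25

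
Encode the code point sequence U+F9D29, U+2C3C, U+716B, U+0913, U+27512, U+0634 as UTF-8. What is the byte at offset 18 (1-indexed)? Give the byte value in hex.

1-indexed offset 18 is 0-indexed offset 17.
U+F9D29 → 4-byte form F3 B9 B4 A9 at offsets 0–3.
U+2C3C → 3-byte form E2 B0 BC at offsets 4–6.
U+716B → 3-byte form E7 85 AB at offsets 7–9.
U+0913 → 3-byte form E0 A4 93 at offsets 10–12.
U+27512 → 4-byte form F0 A7 94 92 at offsets 13–16.
U+0634 → 2-byte form D8 B4 at offsets 17–18.
Offset 17 falls in char 6's range; it's byte 1 of D8 B4 = 0xD8.

0xD8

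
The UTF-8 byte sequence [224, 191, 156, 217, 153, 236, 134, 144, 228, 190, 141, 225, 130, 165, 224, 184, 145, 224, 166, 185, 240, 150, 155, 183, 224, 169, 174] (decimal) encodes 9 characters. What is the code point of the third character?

U+C190

Offset 0: leading byte 0xE0 = 11100000 → 3-byte char #1 = E0 BF 9C.
Offset 3: leading byte 0xD9 = 11011001 → 2-byte char #2 = D9 99.
Offset 5: leading byte 0xEC = 11101100 → 3-byte char #3 = EC 86 90.
Leading byte 0xEC = 11101100 matches 1110xxxx → 3-byte sequence.
Byte 1: 0xEC = 11101100, payload 1100 (4 bits).
Byte 2: 0x86 = 10000110 (10xxxxxx ✓), payload 000110.
Byte 3: 0x90 = 10010000 (10xxxxxx ✓), payload 010000.
Concatenate: 1100000110010000 = 0xC190 (16 bits → U+C190).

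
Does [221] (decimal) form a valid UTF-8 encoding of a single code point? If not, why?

Leading byte 0xDD = 11011101 → 2-byte form, but only 1 byte is present.

invalid (sequence truncated)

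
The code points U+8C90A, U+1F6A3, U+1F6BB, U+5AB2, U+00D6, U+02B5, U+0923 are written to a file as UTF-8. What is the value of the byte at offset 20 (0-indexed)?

U+8C90A → 4-byte form F2 8C A4 8A at offsets 0–3.
U+1F6A3 → 4-byte form F0 9F 9A A3 at offsets 4–7.
U+1F6BB → 4-byte form F0 9F 9A BB at offsets 8–11.
U+5AB2 → 3-byte form E5 AA B2 at offsets 12–14.
U+00D6 → 2-byte form C3 96 at offsets 15–16.
U+02B5 → 2-byte form CA B5 at offsets 17–18.
U+0923 → 3-byte form E0 A4 A3 at offsets 19–21.
Offset 20 falls in char 7's range; it's byte 2 of E0 A4 A3 = 0xA4.

0xA4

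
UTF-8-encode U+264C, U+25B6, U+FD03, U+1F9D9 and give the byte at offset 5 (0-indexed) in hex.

U+264C → 3-byte form E2 99 8C at offsets 0–2.
U+25B6 → 3-byte form E2 96 B6 at offsets 3–5.
Offset 5 falls in char 2's range; it's byte 3 of E2 96 B6 = 0xB6.

0xB6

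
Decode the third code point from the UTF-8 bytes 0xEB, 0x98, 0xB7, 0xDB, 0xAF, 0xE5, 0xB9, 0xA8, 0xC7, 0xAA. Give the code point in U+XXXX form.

Offset 0: leading byte 0xEB = 11101011 → 3-byte char #1 = EB 98 B7.
Offset 3: leading byte 0xDB = 11011011 → 2-byte char #2 = DB AF.
Offset 5: leading byte 0xE5 = 11100101 → 3-byte char #3 = E5 B9 A8.
Leading byte 0xE5 = 11100101 matches 1110xxxx → 3-byte sequence.
Byte 1: 0xE5 = 11100101, payload 0101 (4 bits).
Byte 2: 0xB9 = 10111001 (10xxxxxx ✓), payload 111001.
Byte 3: 0xA8 = 10101000 (10xxxxxx ✓), payload 101000.
Concatenate: 0101111001101000 = 0x5E68 (16 bits → U+5E68).

U+5E68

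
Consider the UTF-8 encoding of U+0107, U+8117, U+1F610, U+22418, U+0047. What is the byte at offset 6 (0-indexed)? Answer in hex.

U+0107 → 2-byte form C4 87 at offsets 0–1.
U+8117 → 3-byte form E8 84 97 at offsets 2–4.
U+1F610 → 4-byte form F0 9F 98 90 at offsets 5–8.
Offset 6 falls in char 3's range; it's byte 2 of F0 9F 98 90 = 0x9F.

0x9F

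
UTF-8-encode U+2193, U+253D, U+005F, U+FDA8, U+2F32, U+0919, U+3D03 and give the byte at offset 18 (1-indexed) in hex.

1-indexed offset 18 is 0-indexed offset 17.
U+2193 → 3-byte form E2 86 93 at offsets 0–2.
U+253D → 3-byte form E2 94 BD at offsets 3–5.
U+005F → 1-byte form 5F at offsets 6–6.
U+FDA8 → 3-byte form EF B6 A8 at offsets 7–9.
U+2F32 → 3-byte form E2 BC B2 at offsets 10–12.
U+0919 → 3-byte form E0 A4 99 at offsets 13–15.
U+3D03 → 3-byte form E3 B4 83 at offsets 16–18.
Offset 17 falls in char 7's range; it's byte 2 of E3 B4 83 = 0xB4.

0xB4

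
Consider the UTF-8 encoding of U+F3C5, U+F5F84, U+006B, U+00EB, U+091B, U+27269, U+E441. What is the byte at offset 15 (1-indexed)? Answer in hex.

1-indexed offset 15 is 0-indexed offset 14.
U+F3C5 → 3-byte form EF 8F 85 at offsets 0–2.
U+F5F84 → 4-byte form F3 B5 BE 84 at offsets 3–6.
U+006B → 1-byte form 6B at offsets 7–7.
U+00EB → 2-byte form C3 AB at offsets 8–9.
U+091B → 3-byte form E0 A4 9B at offsets 10–12.
U+27269 → 4-byte form F0 A7 89 A9 at offsets 13–16.
Offset 14 falls in char 6's range; it's byte 2 of F0 A7 89 A9 = 0xA7.

0xA7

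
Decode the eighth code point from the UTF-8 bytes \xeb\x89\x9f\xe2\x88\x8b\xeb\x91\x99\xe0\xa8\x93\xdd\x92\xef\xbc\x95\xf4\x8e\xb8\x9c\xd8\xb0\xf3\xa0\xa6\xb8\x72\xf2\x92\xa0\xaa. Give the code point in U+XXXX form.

Offset 0: leading byte 0xEB = 11101011 → 3-byte char #1 = EB 89 9F.
Offset 3: leading byte 0xE2 = 11100010 → 3-byte char #2 = E2 88 8B.
Offset 6: leading byte 0xEB = 11101011 → 3-byte char #3 = EB 91 99.
Offset 9: leading byte 0xE0 = 11100000 → 3-byte char #4 = E0 A8 93.
Offset 12: leading byte 0xDD = 11011101 → 2-byte char #5 = DD 92.
Offset 14: leading byte 0xEF = 11101111 → 3-byte char #6 = EF BC 95.
Offset 17: leading byte 0xF4 = 11110100 → 4-byte char #7 = F4 8E B8 9C.
Offset 21: leading byte 0xD8 = 11011000 → 2-byte char #8 = D8 B0.
Leading byte 0xD8 = 11011000 matches 110xxxxx → 2-byte sequence.
Byte 1: 0xD8 = 11011000, payload 11000 (5 bits).
Byte 2: 0xB0 = 10110000 (10xxxxxx ✓), payload 110000.
Concatenate: 11000110000 = 0x630 (11 bits → U+0630).

U+0630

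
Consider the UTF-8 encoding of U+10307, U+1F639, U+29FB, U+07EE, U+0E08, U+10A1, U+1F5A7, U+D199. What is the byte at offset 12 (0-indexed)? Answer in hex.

0xAE

U+10307 → 4-byte form F0 90 8C 87 at offsets 0–3.
U+1F639 → 4-byte form F0 9F 98 B9 at offsets 4–7.
U+29FB → 3-byte form E2 A7 BB at offsets 8–10.
U+07EE → 2-byte form DF AE at offsets 11–12.
Offset 12 falls in char 4's range; it's byte 2 of DF AE = 0xAE.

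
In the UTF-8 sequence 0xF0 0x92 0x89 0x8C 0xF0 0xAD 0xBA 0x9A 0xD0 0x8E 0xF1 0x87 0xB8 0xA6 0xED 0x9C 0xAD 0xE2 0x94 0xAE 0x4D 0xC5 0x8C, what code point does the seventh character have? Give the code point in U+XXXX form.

Offset 0: leading byte 0xF0 = 11110000 → 4-byte char #1 = F0 92 89 8C.
Offset 4: leading byte 0xF0 = 11110000 → 4-byte char #2 = F0 AD BA 9A.
Offset 8: leading byte 0xD0 = 11010000 → 2-byte char #3 = D0 8E.
Offset 10: leading byte 0xF1 = 11110001 → 4-byte char #4 = F1 87 B8 A6.
Offset 14: leading byte 0xED = 11101101 → 3-byte char #5 = ED 9C AD.
Offset 17: leading byte 0xE2 = 11100010 → 3-byte char #6 = E2 94 AE.
Offset 20: leading byte 0x4D = 01001101 → 1-byte char #7 = 4D.
Leading byte 0x4D = 01001101 matches 0xxxxxxx → 1-byte sequence.
Byte 1: 0x4D = 01001101, payload 1001101 (7 bits).
Concatenate: 1001101 = 0x4D (7 bits → U+004D).

U+004D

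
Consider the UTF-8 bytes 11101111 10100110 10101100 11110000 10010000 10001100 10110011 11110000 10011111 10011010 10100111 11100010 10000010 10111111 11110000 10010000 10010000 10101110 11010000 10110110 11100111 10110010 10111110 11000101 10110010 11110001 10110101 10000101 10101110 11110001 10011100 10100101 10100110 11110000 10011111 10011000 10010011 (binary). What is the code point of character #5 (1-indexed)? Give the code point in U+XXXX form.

U+1042E

Offset 0: leading byte 0xEF = 11101111 → 3-byte char #1 = EF A6 AC.
Offset 3: leading byte 0xF0 = 11110000 → 4-byte char #2 = F0 90 8C B3.
Offset 7: leading byte 0xF0 = 11110000 → 4-byte char #3 = F0 9F 9A A7.
Offset 11: leading byte 0xE2 = 11100010 → 3-byte char #4 = E2 82 BF.
Offset 14: leading byte 0xF0 = 11110000 → 4-byte char #5 = F0 90 90 AE.
Leading byte 0xF0 = 11110000 matches 11110xxx → 4-byte sequence.
Byte 1: 0xF0 = 11110000, payload 000 (3 bits).
Byte 2: 0x90 = 10010000 (10xxxxxx ✓), payload 010000.
Byte 3: 0x90 = 10010000 (10xxxxxx ✓), payload 010000.
Byte 4: 0xAE = 10101110 (10xxxxxx ✓), payload 101110.
Concatenate: 000010000010000101110 = 0x1042E (21 bits → U+1042E).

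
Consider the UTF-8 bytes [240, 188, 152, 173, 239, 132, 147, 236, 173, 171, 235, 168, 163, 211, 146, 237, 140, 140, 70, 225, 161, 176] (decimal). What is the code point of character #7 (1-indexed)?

U+0046

Offset 0: leading byte 0xF0 = 11110000 → 4-byte char #1 = F0 BC 98 AD.
Offset 4: leading byte 0xEF = 11101111 → 3-byte char #2 = EF 84 93.
Offset 7: leading byte 0xEC = 11101100 → 3-byte char #3 = EC AD AB.
Offset 10: leading byte 0xEB = 11101011 → 3-byte char #4 = EB A8 A3.
Offset 13: leading byte 0xD3 = 11010011 → 2-byte char #5 = D3 92.
Offset 15: leading byte 0xED = 11101101 → 3-byte char #6 = ED 8C 8C.
Offset 18: leading byte 0x46 = 01000110 → 1-byte char #7 = 46.
Leading byte 0x46 = 01000110 matches 0xxxxxxx → 1-byte sequence.
Byte 1: 0x46 = 01000110, payload 1000110 (7 bits).
Concatenate: 1000110 = 0x46 (7 bits → U+0046).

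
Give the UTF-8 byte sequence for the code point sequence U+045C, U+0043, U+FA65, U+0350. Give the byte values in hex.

U+045C: 2-byte form → D1 9C.
U+0043: 1-byte form → 43.
U+FA65: 3-byte form → EF A9 A5.
U+0350: 2-byte form → CD 90.
Concatenated (8 bytes): D1 9C 43 EF A9 A5 CD 90.

D1 9C 43 EF A9 A5 CD 90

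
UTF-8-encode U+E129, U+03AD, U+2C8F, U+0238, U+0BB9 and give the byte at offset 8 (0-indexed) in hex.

0xC8

U+E129 → 3-byte form EE 84 A9 at offsets 0–2.
U+03AD → 2-byte form CE AD at offsets 3–4.
U+2C8F → 3-byte form E2 B2 8F at offsets 5–7.
U+0238 → 2-byte form C8 B8 at offsets 8–9.
Offset 8 falls in char 4's range; it's byte 1 of C8 B8 = 0xC8.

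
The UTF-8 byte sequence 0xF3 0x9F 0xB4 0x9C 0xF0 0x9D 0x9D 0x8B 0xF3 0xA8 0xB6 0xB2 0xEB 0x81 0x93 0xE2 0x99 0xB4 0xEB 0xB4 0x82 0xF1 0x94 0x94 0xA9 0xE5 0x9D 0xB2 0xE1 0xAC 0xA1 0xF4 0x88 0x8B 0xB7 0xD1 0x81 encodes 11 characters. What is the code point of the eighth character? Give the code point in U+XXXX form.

Offset 0: leading byte 0xF3 = 11110011 → 4-byte char #1 = F3 9F B4 9C.
Offset 4: leading byte 0xF0 = 11110000 → 4-byte char #2 = F0 9D 9D 8B.
Offset 8: leading byte 0xF3 = 11110011 → 4-byte char #3 = F3 A8 B6 B2.
Offset 12: leading byte 0xEB = 11101011 → 3-byte char #4 = EB 81 93.
Offset 15: leading byte 0xE2 = 11100010 → 3-byte char #5 = E2 99 B4.
Offset 18: leading byte 0xEB = 11101011 → 3-byte char #6 = EB B4 82.
Offset 21: leading byte 0xF1 = 11110001 → 4-byte char #7 = F1 94 94 A9.
Offset 25: leading byte 0xE5 = 11100101 → 3-byte char #8 = E5 9D B2.
Leading byte 0xE5 = 11100101 matches 1110xxxx → 3-byte sequence.
Byte 1: 0xE5 = 11100101, payload 0101 (4 bits).
Byte 2: 0x9D = 10011101 (10xxxxxx ✓), payload 011101.
Byte 3: 0xB2 = 10110010 (10xxxxxx ✓), payload 110010.
Concatenate: 0101011101110010 = 0x5772 (16 bits → U+5772).

U+5772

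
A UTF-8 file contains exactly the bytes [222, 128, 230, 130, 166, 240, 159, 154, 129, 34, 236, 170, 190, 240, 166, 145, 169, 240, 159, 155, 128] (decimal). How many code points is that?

7

Byte at offset 0: 0xDE = 11011110 → 2-byte char (#1). Advance 2.
Byte at offset 2: 0xE6 = 11100110 → 3-byte char (#2). Advance 3.
Byte at offset 5: 0xF0 = 11110000 → 4-byte char (#3). Advance 4.
Byte at offset 9: 0x22 = 00100010 → 1-byte char (#4). Advance 1.
Byte at offset 10: 0xEC = 11101100 → 3-byte char (#5). Advance 3.
Byte at offset 13: 0xF0 = 11110000 → 4-byte char (#6). Advance 4.
Byte at offset 17: 0xF0 = 11110000 → 4-byte char (#7). Advance 4.
Reached end at offset 21 after 7 code points.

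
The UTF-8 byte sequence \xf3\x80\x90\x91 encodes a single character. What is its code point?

Leading byte 0xF3 = 11110011 matches 11110xxx → 4-byte sequence.
Byte 1: 0xF3 = 11110011, payload 011 (3 bits).
Byte 2: 0x80 = 10000000 (10xxxxxx ✓), payload 000000.
Byte 3: 0x90 = 10010000 (10xxxxxx ✓), payload 010000.
Byte 4: 0x91 = 10010001 (10xxxxxx ✓), payload 010001.
Concatenate: 011000000010000010001 = 0xC0411 (21 bits → U+C0411).

U+C0411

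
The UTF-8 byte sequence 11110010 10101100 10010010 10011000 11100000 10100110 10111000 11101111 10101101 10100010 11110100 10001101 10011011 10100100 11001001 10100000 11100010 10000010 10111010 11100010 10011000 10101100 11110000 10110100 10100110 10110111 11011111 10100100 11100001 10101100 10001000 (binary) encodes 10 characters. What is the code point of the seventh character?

U+262C

Offset 0: leading byte 0xF2 = 11110010 → 4-byte char #1 = F2 AC 92 98.
Offset 4: leading byte 0xE0 = 11100000 → 3-byte char #2 = E0 A6 B8.
Offset 7: leading byte 0xEF = 11101111 → 3-byte char #3 = EF AD A2.
Offset 10: leading byte 0xF4 = 11110100 → 4-byte char #4 = F4 8D 9B A4.
Offset 14: leading byte 0xC9 = 11001001 → 2-byte char #5 = C9 A0.
Offset 16: leading byte 0xE2 = 11100010 → 3-byte char #6 = E2 82 BA.
Offset 19: leading byte 0xE2 = 11100010 → 3-byte char #7 = E2 98 AC.
Leading byte 0xE2 = 11100010 matches 1110xxxx → 3-byte sequence.
Byte 1: 0xE2 = 11100010, payload 0010 (4 bits).
Byte 2: 0x98 = 10011000 (10xxxxxx ✓), payload 011000.
Byte 3: 0xAC = 10101100 (10xxxxxx ✓), payload 101100.
Concatenate: 0010011000101100 = 0x262C (16 bits → U+262C).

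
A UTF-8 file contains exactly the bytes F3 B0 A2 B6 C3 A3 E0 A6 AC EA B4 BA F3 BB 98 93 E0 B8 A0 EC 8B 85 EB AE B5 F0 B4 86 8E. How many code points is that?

9

Byte at offset 0: 0xF3 = 11110011 → 4-byte char (#1). Advance 4.
Byte at offset 4: 0xC3 = 11000011 → 2-byte char (#2). Advance 2.
Byte at offset 6: 0xE0 = 11100000 → 3-byte char (#3). Advance 3.
Byte at offset 9: 0xEA = 11101010 → 3-byte char (#4). Advance 3.
Byte at offset 12: 0xF3 = 11110011 → 4-byte char (#5). Advance 4.
Byte at offset 16: 0xE0 = 11100000 → 3-byte char (#6). Advance 3.
Byte at offset 19: 0xEC = 11101100 → 3-byte char (#7). Advance 3.
Byte at offset 22: 0xEB = 11101011 → 3-byte char (#8). Advance 3.
Byte at offset 25: 0xF0 = 11110000 → 4-byte char (#9). Advance 4.
Reached end at offset 29 after 9 code points.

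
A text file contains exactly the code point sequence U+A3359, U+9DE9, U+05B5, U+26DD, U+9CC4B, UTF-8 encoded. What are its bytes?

F2 A3 8D 99 E9 B7 A9 D6 B5 E2 9B 9D F2 9C B1 8B

U+A3359: 4-byte form → F2 A3 8D 99.
U+9DE9: 3-byte form → E9 B7 A9.
U+05B5: 2-byte form → D6 B5.
U+26DD: 3-byte form → E2 9B 9D.
U+9CC4B: 4-byte form → F2 9C B1 8B.
Concatenated (16 bytes): F2 A3 8D 99 E9 B7 A9 D6 B5 E2 9B 9D F2 9C B1 8B.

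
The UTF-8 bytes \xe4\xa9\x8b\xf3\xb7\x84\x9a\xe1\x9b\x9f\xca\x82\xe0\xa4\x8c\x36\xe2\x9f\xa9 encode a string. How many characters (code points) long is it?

7

Byte at offset 0: 0xE4 = 11100100 → 3-byte char (#1). Advance 3.
Byte at offset 3: 0xF3 = 11110011 → 4-byte char (#2). Advance 4.
Byte at offset 7: 0xE1 = 11100001 → 3-byte char (#3). Advance 3.
Byte at offset 10: 0xCA = 11001010 → 2-byte char (#4). Advance 2.
Byte at offset 12: 0xE0 = 11100000 → 3-byte char (#5). Advance 3.
Byte at offset 15: 0x36 = 00110110 → 1-byte char (#6). Advance 1.
Byte at offset 16: 0xE2 = 11100010 → 3-byte char (#7). Advance 3.
Reached end at offset 19 after 7 code points.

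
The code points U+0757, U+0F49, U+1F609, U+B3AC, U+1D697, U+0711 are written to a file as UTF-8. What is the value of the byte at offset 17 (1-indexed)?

0xDC

1-indexed offset 17 is 0-indexed offset 16.
U+0757 → 2-byte form DD 97 at offsets 0–1.
U+0F49 → 3-byte form E0 BD 89 at offsets 2–4.
U+1F609 → 4-byte form F0 9F 98 89 at offsets 5–8.
U+B3AC → 3-byte form EB 8E AC at offsets 9–11.
U+1D697 → 4-byte form F0 9D 9A 97 at offsets 12–15.
U+0711 → 2-byte form DC 91 at offsets 16–17.
Offset 16 falls in char 6's range; it's byte 1 of DC 91 = 0xDC.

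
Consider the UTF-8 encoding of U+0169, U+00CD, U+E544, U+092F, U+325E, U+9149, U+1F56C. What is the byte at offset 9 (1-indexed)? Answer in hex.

0xA4

1-indexed offset 9 is 0-indexed offset 8.
U+0169 → 2-byte form C5 A9 at offsets 0–1.
U+00CD → 2-byte form C3 8D at offsets 2–3.
U+E544 → 3-byte form EE 95 84 at offsets 4–6.
U+092F → 3-byte form E0 A4 AF at offsets 7–9.
Offset 8 falls in char 4's range; it's byte 2 of E0 A4 AF = 0xA4.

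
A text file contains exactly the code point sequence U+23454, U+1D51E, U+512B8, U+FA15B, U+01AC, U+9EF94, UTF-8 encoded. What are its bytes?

U+23454: 4-byte form → F0 A3 91 94.
U+1D51E: 4-byte form → F0 9D 94 9E.
U+512B8: 4-byte form → F1 91 8A B8.
U+FA15B: 4-byte form → F3 BA 85 9B.
U+01AC: 2-byte form → C6 AC.
U+9EF94: 4-byte form → F2 9E BE 94.
Concatenated (22 bytes): F0 A3 91 94 F0 9D 94 9E F1 91 8A B8 F3 BA 85 9B C6 AC F2 9E BE 94.

F0 A3 91 94 F0 9D 94 9E F1 91 8A B8 F3 BA 85 9B C6 AC F2 9E BE 94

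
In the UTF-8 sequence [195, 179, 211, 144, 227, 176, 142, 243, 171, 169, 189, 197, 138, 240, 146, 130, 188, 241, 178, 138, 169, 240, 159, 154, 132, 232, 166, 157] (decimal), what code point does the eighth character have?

Offset 0: leading byte 0xC3 = 11000011 → 2-byte char #1 = C3 B3.
Offset 2: leading byte 0xD3 = 11010011 → 2-byte char #2 = D3 90.
Offset 4: leading byte 0xE3 = 11100011 → 3-byte char #3 = E3 B0 8E.
Offset 7: leading byte 0xF3 = 11110011 → 4-byte char #4 = F3 AB A9 BD.
Offset 11: leading byte 0xC5 = 11000101 → 2-byte char #5 = C5 8A.
Offset 13: leading byte 0xF0 = 11110000 → 4-byte char #6 = F0 92 82 BC.
Offset 17: leading byte 0xF1 = 11110001 → 4-byte char #7 = F1 B2 8A A9.
Offset 21: leading byte 0xF0 = 11110000 → 4-byte char #8 = F0 9F 9A 84.
Leading byte 0xF0 = 11110000 matches 11110xxx → 4-byte sequence.
Byte 1: 0xF0 = 11110000, payload 000 (3 bits).
Byte 2: 0x9F = 10011111 (10xxxxxx ✓), payload 011111.
Byte 3: 0x9A = 10011010 (10xxxxxx ✓), payload 011010.
Byte 4: 0x84 = 10000100 (10xxxxxx ✓), payload 000100.
Concatenate: 000011111011010000100 = 0x1F684 (21 bits → U+1F684).

U+1F684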